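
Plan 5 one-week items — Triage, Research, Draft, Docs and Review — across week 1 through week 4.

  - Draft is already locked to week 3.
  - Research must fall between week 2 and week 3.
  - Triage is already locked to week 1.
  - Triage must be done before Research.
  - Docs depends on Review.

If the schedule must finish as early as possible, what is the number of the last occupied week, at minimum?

The precedence chain requires at least 2 distinct weeks.
Draft can't be placed before week 3, so the schedule must run through at least week 3.
3 works (last occupied week: week 3): for example Draft in week 3; Docs in week 2; Triage in week 1; Research in week 2; Review in week 1.

3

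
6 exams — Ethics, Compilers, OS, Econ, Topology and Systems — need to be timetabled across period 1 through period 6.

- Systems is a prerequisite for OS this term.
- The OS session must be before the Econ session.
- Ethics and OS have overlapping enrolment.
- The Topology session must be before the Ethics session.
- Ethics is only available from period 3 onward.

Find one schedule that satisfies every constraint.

Compilers -> period 1; Econ -> period 3; OS -> period 2; Topology -> period 1; Ethics -> period 3; Systems -> period 1

Checking: OS(period 2) before Econ(period 3); Systems(period 1) before OS(period 2); Topology(period 1) before Ethics(period 3); Ethics(period 3) != OS(period 2); Ethics=period 3 in [period 3,period 6].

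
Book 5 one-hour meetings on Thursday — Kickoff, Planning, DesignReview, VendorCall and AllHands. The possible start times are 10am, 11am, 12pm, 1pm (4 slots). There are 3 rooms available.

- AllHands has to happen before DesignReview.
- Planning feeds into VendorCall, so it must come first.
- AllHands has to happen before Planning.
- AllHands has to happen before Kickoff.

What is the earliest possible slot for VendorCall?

Precedence pushes VendorCall to at least 12pm.
VendorCall at 12pm is achievable: AllHands in 10am, Kickoff in 11am, VendorCall in 12pm, Planning in 11am, DesignReview in 11am.

12pm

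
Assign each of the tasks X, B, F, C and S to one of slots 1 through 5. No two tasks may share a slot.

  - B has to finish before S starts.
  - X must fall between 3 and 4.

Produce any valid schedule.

B in 1; S in 2; X in 3; F in 4; C in 5

Checking: B(1) before S(2); X=3 in [3,4]; max 1 per slot (cap 1).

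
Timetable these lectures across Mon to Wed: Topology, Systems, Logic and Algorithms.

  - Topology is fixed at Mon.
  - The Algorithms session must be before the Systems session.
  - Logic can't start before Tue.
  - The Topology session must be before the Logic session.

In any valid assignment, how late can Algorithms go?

Downstream work caps Algorithms at Tue.
Algorithms at Tue is achievable: Logic -> Tue, Topology -> Mon, Systems -> Wed, Algorithms -> Tue.

Tue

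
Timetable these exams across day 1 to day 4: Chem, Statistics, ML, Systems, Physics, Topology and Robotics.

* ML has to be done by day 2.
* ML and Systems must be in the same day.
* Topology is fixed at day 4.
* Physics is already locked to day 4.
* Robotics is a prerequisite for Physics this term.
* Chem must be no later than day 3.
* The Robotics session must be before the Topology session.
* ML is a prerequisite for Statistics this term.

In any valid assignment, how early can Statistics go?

day 2

Precedence pushes Statistics to at least day 2.
Statistics at day 2 is achievable: Statistics in day 2; ML in day 1; Chem in day 1; Physics in day 4; Topology in day 4; Systems in day 1; Robotics in day 1.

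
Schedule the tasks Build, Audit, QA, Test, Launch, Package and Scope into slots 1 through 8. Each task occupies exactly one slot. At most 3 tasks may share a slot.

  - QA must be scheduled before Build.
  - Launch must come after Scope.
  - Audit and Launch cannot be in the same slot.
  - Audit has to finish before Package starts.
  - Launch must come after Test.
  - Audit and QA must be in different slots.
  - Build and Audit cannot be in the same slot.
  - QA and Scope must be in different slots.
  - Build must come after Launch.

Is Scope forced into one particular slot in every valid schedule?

Scope can be 1 (e.g. QA=2, Build=3, Test=1, Launch=2, Audit=1, Scope=1, Package=2) or 2 (e.g. Build=4, Launch=3, Scope=2, Test=1, Audit=1, QA=3, Package=2).

No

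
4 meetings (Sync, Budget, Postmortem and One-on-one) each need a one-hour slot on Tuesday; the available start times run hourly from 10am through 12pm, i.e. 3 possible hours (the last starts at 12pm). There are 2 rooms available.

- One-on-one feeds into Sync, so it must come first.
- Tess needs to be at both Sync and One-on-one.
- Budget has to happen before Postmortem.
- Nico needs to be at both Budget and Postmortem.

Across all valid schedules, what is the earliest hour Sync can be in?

11am

Precedence pushes Sync to at least 11am.
Sync at 11am is achievable: One-on-one -> 10am; Budget -> 10am; Sync -> 11am; Postmortem -> 11am.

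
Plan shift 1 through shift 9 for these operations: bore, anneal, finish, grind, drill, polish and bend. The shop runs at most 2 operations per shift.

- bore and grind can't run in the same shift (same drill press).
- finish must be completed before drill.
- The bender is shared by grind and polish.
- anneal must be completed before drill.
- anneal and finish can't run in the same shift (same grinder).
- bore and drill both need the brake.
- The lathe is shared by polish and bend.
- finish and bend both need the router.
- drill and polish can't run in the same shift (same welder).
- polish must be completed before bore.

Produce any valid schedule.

grind=shift 3; drill=shift 3; bore=shift 2; bend=shift 4; finish=shift 2; polish=shift 1; anneal=shift 1

Checking: polish(shift 1) before bore(shift 2); anneal(shift 1) before drill(shift 3); finish(shift 2) before drill(shift 3); bore(shift 2) != grind(shift 3); anneal(shift 1) != finish(shift 2); finish(shift 2) != bend(shift 4); bore(shift 2) != drill(shift 3); drill(shift 3) != polish(shift 1); polish(shift 1) != bend(shift 4); grind(shift 3) != polish(shift 1); max 2 per shift (cap 2).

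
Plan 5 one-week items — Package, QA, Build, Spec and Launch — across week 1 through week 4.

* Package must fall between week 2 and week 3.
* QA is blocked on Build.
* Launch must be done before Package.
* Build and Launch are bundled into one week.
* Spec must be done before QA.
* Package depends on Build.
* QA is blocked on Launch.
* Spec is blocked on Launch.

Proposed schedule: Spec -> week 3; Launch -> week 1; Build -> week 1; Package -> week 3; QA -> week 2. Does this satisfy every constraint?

Spec must be done before QA — violated.
QA is blocked on Build — holds.
QA is blocked on Launch — holds.
Package must fall between week 2 and week 3 — holds.
Package depends on Build — holds.
Launch must be done before Package — holds.
Spec is blocked on Launch — holds.
Build and Launch are bundled into one week — holds.

No. Spec must be done before QA is not satisfied.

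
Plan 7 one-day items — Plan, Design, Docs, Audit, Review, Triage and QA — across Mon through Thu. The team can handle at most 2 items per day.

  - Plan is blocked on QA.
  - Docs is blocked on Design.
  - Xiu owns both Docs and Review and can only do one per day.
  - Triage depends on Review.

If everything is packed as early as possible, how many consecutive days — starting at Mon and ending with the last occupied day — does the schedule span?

4 days

The precedence chain requires at least 2 distinct days.
With at most 2 per day and 7 work items, at least 4 days are needed.
4 works (last occupied day: Thu): for example Triage -> Thu, Docs -> Tue, Review -> Wed, Design -> Mon, Audit -> Wed, QA -> Mon, Plan -> Tue.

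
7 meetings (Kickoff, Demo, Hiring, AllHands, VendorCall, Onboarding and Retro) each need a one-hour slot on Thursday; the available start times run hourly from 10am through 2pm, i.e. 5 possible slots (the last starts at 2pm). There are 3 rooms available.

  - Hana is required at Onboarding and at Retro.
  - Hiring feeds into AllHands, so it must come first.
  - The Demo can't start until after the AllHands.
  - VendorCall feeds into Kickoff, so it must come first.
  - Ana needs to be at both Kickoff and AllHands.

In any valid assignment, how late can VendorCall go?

1pm

Downstream work caps VendorCall at 1pm.
VendorCall at 1pm is achievable: Retro=11am; Onboarding=10am; Kickoff=2pm; VendorCall=1pm; Hiring=10am; Demo=12pm; AllHands=11am.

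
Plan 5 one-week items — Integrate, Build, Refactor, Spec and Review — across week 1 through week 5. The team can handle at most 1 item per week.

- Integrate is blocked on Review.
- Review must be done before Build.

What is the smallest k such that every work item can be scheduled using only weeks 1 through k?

The precedence chain requires at least 2 distinct weeks.
With at most 1 per week and 5 work items, at least 5 weeks are needed.
5 works (last occupied week: week 5): for example Build in week 3; Refactor in week 4; Review in week 1; Spec in week 5; Integrate in week 2.

5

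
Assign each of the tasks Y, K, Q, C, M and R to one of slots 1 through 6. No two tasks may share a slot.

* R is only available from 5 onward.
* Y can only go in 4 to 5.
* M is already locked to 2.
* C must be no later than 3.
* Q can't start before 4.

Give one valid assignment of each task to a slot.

R -> 5; Y -> 4; K -> 3; C -> 1; M -> 2; Q -> 6

Checking: Q=6 in [4,6]; C=1 in [1,3]; M=2 in [2,2]; Y=4 in [4,5]; R=5 in [5,6]; max 1 per slot (cap 1).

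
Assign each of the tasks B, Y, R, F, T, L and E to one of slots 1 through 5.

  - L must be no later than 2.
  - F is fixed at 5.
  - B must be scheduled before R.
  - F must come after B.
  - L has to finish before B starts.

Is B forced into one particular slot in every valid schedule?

No

B can be 2 (e.g. F=5; Y=1; T=1; E=1; B=2; L=1; R=3) or 3 (e.g. L -> 1; T -> 1; Y -> 1; F -> 5; E -> 1; R -> 4; B -> 3).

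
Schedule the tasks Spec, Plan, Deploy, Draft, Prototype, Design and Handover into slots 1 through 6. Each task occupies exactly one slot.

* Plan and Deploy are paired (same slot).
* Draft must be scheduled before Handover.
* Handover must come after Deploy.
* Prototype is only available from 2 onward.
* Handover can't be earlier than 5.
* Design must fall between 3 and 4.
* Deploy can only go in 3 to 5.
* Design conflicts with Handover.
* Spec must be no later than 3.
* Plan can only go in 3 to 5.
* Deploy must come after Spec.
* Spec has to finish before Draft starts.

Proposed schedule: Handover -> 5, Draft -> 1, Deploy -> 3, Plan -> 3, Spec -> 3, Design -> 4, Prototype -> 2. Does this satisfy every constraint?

Handover can't be earlier than 5 — holds.
Spec must be no later than 3 — holds.
Deploy must come after Spec — violated.
Deploy can only go in 3 to 5 — holds.
Plan can only go in 3 to 5 — holds.
Design conflicts with Handover — holds.
Handover must come after Deploy — holds.
Design must fall between 3 and 4 — holds.
Draft must be scheduled before Handover — holds.
Prototype is only available from 2 onward — holds.
Spec has to finish before Draft starts — violated.
Plan and Deploy are paired (same slot) — holds.

No. Spec has to finish before Draft starts is not satisfied.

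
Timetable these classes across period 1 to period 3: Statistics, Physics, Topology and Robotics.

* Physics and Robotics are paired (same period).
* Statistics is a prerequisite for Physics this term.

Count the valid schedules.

Splitting on Statistics: it can be period 1 (6), period 2 (3). Listing each branch's schedules as (Physics, Topology, Robotics) by period number:
Statistics=period 1: (2,1,2) (2,2,2) (2,3,2) (3,1,3) (3,2,3) (3,3,3) — 6.
Statistics=period 2: (3,1,3) (3,2,3) (3,3,3) — 3.
Summing: 6 + 3 = 9.

9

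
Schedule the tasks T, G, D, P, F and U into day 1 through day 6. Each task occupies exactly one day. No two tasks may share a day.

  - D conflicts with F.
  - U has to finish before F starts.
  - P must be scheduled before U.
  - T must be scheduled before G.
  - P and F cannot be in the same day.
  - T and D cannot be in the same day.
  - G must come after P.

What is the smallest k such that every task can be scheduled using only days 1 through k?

6

The precedence chain requires at least 3 distinct days.
With at most 1 per day and 6 tasks, at least 6 days are needed.
6 works (last occupied day: day 6): for example U -> day 4; F -> day 5; G -> day 3; D -> day 6; T -> day 2; P -> day 1.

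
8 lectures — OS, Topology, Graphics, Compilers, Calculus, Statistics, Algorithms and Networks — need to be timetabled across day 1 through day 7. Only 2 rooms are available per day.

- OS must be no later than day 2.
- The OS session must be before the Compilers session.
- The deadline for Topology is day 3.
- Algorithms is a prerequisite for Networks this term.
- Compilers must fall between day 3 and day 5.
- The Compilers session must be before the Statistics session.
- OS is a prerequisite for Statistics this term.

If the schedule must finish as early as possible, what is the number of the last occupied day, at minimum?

4

The precedence chain requires at least 3 distinct days.
With at most 2 per day and 8 lectures, at least 4 days are needed.
Propagating the time windows through the other constraints, Statistics can't land before day 4, so the schedule must run through at least day 4.
4 works (last occupied day: day 4): for example Calculus -> day 4; OS -> day 1; Statistics -> day 4; Algorithms -> day 2; Compilers -> day 3; Networks -> day 3; Graphics -> day 2; Topology -> day 1.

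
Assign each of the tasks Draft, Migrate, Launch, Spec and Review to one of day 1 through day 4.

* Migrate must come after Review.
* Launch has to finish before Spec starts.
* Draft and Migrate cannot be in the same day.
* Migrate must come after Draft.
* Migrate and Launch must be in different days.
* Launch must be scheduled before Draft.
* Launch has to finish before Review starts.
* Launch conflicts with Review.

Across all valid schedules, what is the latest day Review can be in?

day 3

Precedence pushes Review to at least day 2; downstream work caps Review at day 3.
Review at day 3 is achievable: Launch in day 1, Review in day 3, Migrate in day 4, Spec in day 2, Draft in day 2.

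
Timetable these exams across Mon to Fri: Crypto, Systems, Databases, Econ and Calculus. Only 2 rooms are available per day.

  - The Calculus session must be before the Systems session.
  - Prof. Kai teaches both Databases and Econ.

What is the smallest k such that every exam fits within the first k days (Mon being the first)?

The precedence chain requires at least 2 distinct days.
With at most 2 per day and 5 exams, at least 3 days are needed.
3 works (last occupied day: Wed): for example Systems -> Tue; Econ -> Wed; Crypto -> Mon; Calculus -> Mon; Databases -> Tue.

3 days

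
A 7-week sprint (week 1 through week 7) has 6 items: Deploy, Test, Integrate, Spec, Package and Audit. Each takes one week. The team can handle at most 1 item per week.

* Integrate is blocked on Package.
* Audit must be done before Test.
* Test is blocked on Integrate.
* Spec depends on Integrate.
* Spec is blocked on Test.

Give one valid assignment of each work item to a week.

Package=week 1; Audit=week 3; Test=week 4; Integrate=week 2; Deploy=week 6; Spec=week 5

Checking: Audit(week 3) before Test(week 4); Integrate(week 2) before Test(week 4); Integrate(week 2) before Spec(week 5); Test(week 4) before Spec(week 5); Package(week 1) before Integrate(week 2); max 1 per week (cap 1).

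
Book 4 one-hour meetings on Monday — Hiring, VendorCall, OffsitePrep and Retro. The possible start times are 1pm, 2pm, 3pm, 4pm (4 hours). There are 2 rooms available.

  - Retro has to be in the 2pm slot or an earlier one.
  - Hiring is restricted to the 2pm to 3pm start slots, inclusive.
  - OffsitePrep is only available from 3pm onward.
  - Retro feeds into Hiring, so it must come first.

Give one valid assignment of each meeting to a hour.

Retro -> 1pm, Hiring -> 2pm, VendorCall -> 1pm, OffsitePrep -> 3pm

Checking: Retro(1pm) before Hiring(2pm); Retro=1pm in [1pm,2pm]; OffsitePrep=3pm in [3pm,4pm]; Hiring=2pm in [2pm,3pm]; max 2 per hour (cap 2).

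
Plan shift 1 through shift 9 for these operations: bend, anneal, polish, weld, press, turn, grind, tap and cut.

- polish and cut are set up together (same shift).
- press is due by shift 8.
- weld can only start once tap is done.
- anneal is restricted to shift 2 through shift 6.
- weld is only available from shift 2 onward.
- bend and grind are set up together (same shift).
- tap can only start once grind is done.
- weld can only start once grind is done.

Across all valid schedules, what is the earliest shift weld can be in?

Weld is available from shift 2; precedence pushes weld to at least shift 3.
weld at shift 3 is achievable: press in shift 1; cut in shift 1; tap in shift 2; anneal in shift 2; turn in shift 1; bend in shift 1; grind in shift 1; polish in shift 1; weld in shift 3.

shift 3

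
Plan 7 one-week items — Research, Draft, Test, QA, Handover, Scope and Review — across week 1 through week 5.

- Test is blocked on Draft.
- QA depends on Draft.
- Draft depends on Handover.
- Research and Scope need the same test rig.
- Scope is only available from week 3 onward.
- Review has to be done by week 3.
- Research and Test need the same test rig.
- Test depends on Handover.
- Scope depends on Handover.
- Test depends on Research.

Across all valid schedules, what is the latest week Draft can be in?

Precedence pushes Draft to at least week 2; downstream work caps Draft at week 4.
Draft at week 4 is achievable: Review in week 1; Draft in week 4; Research in week 1; Test in week 5; Scope in week 3; QA in week 5; Handover in week 1.

week 4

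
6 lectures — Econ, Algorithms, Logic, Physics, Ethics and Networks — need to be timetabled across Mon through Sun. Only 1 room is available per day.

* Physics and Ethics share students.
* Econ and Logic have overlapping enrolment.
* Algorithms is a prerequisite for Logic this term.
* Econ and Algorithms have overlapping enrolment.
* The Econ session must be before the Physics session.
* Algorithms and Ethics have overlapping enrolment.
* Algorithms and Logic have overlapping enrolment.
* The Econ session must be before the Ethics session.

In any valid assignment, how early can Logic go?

Precedence pushes Logic to at least Tue.
Logic at Tue is achievable: Logic in Tue, Econ in Wed, Algorithms in Mon, Physics in Thu, Networks in Sat, Ethics in Fri.

Tue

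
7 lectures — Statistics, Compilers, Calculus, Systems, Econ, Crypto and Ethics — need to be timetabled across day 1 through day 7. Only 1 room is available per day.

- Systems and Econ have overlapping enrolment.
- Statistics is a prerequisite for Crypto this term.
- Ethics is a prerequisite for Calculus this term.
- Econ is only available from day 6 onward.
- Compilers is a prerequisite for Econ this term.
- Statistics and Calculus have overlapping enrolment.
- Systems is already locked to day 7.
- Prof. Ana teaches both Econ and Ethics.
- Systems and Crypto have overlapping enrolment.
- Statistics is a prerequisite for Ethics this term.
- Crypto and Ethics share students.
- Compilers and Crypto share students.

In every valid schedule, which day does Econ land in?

day 6

Econ's window is day 6–day 7.
Systems is fixed at day 7, and Econ can't share a day with Systems.
So Econ must be day 6.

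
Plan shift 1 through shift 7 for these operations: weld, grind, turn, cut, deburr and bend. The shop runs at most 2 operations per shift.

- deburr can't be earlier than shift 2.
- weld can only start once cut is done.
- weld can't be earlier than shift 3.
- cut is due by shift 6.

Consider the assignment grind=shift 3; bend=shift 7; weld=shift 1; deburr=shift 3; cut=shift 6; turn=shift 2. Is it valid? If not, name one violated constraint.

No — it violates: weld can only start once cut is done

weld can only start once cut is done — violated.
weld can't be earlier than shift 3 — violated.
The shop runs at most 2 operations per shift — holds.
deburr can't be earlier than shift 2 — holds.
cut is due by shift 6 — holds.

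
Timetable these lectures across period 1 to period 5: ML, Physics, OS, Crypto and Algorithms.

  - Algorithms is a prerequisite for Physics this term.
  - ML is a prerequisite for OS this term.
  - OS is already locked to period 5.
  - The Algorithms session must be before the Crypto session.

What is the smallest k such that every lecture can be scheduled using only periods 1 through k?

The precedence chain requires at least 2 distinct periods.
OS can't be placed before period 5, so the schedule must run through at least period 5.
5 works (last occupied period: period 5): for example Crypto in period 2; Algorithms in period 1; Physics in period 2; ML in period 1; OS in period 5.

5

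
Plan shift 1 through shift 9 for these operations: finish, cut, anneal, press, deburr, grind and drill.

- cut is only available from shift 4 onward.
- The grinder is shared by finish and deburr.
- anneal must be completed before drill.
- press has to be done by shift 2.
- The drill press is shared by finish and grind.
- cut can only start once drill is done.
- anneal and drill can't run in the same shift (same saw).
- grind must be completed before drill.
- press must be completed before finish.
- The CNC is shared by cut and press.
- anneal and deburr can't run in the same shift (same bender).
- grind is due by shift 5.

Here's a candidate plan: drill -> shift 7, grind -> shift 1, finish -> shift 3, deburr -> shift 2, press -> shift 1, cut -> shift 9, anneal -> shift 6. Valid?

Valid

press has to be done by shift 2 — holds.
The CNC is shared by cut and press — holds.
anneal and drill can't run in the same shift (same saw) — holds.
grind is due by shift 5 — holds.
anneal must be completed before drill — holds.
cut can only start once drill is done — holds.
The drill press is shared by finish and grind — holds.
The grinder is shared by finish and deburr — holds.
press must be completed before finish — holds.
cut is only available from shift 4 onward — holds.
grind must be completed before drill — holds.
anneal and deburr can't run in the same shift (same bender) — holds.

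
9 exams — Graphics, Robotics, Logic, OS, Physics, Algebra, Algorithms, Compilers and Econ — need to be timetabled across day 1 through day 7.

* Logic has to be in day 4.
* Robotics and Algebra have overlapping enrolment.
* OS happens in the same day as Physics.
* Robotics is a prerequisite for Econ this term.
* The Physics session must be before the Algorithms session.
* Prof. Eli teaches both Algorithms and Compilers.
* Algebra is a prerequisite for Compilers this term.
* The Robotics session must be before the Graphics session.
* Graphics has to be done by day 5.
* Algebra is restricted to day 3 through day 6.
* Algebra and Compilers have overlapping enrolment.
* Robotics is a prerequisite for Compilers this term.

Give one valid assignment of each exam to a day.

Econ=day 2, Algorithms=day 2, Logic=day 4, OS=day 1, Robotics=day 1, Graphics=day 2, Algebra=day 3, Physics=day 1, Compilers=day 4

Checking: Physics(day 1) before Algorithms(day 2); Robotics(day 1) before Econ(day 2); Robotics(day 1) before Graphics(day 2); Robotics(day 1) before Compilers(day 4); Algebra(day 3) before Compilers(day 4); Algebra(day 3) != Compilers(day 4); Robotics(day 1) != Algebra(day 3); Algorithms(day 2) != Compilers(day 4); OS = Physics = day 1; Graphics=day 2 in [day 1,day 5]; Logic=day 4 in [day 4,day 4]; Algebra=day 3 in [day 3,day 6].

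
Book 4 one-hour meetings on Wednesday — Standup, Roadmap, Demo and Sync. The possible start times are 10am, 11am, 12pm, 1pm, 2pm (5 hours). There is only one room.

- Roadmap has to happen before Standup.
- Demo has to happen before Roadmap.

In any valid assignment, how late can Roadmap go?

Precedence pushes Roadmap to at least 11am; downstream work caps Roadmap at 1pm.
Roadmap at 1pm is achievable: Sync in 11am, Standup in 2pm, Demo in 10am, Roadmap in 1pm.

1pm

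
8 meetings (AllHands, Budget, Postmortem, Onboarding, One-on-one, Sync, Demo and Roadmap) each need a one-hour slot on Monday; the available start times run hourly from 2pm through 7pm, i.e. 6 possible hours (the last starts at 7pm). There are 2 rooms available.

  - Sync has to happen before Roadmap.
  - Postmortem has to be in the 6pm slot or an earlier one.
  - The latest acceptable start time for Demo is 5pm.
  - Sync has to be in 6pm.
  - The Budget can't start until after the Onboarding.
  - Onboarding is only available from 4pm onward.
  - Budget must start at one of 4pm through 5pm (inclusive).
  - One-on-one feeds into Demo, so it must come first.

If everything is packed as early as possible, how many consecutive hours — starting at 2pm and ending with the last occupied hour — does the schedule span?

The precedence chain requires at least 2 distinct hours.
With at most 2 per hour and 8 meetings, at least 4 hours are needed.
Propagating the time windows through the other constraints, Roadmap can't land before 7pm — that is hour 6 counting from 2pm — so the schedule must run through at least 6 hours.
6 works (last occupied hour: 7pm): for example Demo in 3pm; Roadmap in 7pm; Postmortem in 2pm; AllHands in 3pm; Budget in 5pm; One-on-one in 2pm; Sync in 6pm; Onboarding in 4pm.

6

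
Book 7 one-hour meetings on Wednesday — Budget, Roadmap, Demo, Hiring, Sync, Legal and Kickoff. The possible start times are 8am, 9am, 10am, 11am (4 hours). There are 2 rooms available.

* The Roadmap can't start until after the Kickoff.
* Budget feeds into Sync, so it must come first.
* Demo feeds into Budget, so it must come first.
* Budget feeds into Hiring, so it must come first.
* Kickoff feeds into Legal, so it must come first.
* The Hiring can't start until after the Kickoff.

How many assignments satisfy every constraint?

29

Splitting on Budget: it can be 9am (24), 10am (5). Listing each branch's schedules as (Roadmap, Demo, Hiring, Sync, Legal, Kickoff):
Budget=9am: (9am,8am,10am,10am,11am,8am) (9am,8am,10am,11am,10am,8am) (9am,8am,10am,11am,11am,8am) (9am,8am,11am,10am,10am,8am) (9am,8am,11am,10am,11am,8am) (9am,8am,11am,11am,10am,8am) (10am,8am,10am,11am,9am,8am) (10am,8am,10am,11am,11am,8am) (10am,8am,10am,11am,11am,9am) (10am,8am,11am,10am,9am,8am) (10am,8am,11am,10am,11am,8am) (10am,8am,11am,10am,11am,9am) (10am,8am,11am,11am,9am,8am) (10am,8am,11am,11am,10am,8am) (10am,8am,11am,11am,10am,9am) (11am,8am,10am,10am,9am,8am) (11am,8am,10am,10am,11am,8am) (11am,8am,10am,10am,11am,9am) (11am,8am,10am,11am,9am,8am) (11am,8am,10am,11am,10am,8am) (11am,8am,10am,11am,10am,9am) (11am,8am,11am,10am,9am,8am) (11am,8am,11am,10am,10am,8am) (11am,8am,11am,10am,10am,9am) — 24.
Budget=10am: (9am,8am,11am,11am,9am,8am) (9am,8am,11am,11am,10am,8am) (9am,9am,11am,11am,10am,8am) (10am,8am,11am,11am,9am,8am) (10am,9am,11am,11am,9am,8am) — 5.
Summing: 24 + 5 = 29.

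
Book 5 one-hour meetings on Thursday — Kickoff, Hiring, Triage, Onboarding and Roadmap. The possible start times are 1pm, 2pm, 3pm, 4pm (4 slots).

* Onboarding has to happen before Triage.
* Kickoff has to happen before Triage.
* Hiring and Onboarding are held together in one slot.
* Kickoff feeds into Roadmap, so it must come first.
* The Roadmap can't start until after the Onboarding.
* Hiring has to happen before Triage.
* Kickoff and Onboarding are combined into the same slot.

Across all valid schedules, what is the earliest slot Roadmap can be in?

Precedence pushes Roadmap to at least 2pm.
Roadmap at 2pm is achievable: Kickoff -> 1pm, Triage -> 2pm, Onboarding -> 1pm, Hiring -> 1pm, Roadmap -> 2pm.

2pm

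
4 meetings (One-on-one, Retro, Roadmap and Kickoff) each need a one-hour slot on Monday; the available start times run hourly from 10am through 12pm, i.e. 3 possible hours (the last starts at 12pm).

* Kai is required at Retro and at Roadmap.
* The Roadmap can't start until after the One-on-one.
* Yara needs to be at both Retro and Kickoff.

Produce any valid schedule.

Retro -> 10am, Roadmap -> 11am, One-on-one -> 10am, Kickoff -> 11am

Checking: One-on-one(10am) before Roadmap(11am); Retro(10am) != Kickoff(11am); Retro(10am) != Roadmap(11am).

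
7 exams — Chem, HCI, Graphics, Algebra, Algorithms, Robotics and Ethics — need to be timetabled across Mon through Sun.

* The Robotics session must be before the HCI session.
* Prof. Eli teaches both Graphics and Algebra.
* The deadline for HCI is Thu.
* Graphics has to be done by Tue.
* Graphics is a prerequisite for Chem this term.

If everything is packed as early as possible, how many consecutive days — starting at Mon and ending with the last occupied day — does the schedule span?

2

The precedence chain requires at least 2 distinct days.
2 works (last occupied day: Tue): for example Algorithms in Mon, Algebra in Tue, HCI in Tue, Graphics in Mon, Robotics in Mon, Chem in Tue, Ethics in Mon.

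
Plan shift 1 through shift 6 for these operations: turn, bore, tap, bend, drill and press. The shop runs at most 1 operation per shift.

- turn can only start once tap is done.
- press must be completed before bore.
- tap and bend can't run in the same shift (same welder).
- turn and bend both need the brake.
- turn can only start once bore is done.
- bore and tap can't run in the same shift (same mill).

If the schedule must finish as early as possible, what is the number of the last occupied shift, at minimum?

The precedence chain requires at least 3 distinct shifts.
With at most 1 per shift and 6 operations, at least 6 shifts are needed.
6 works (last occupied shift: shift 6): for example tap=shift 3, press=shift 1, bore=shift 2, bend=shift 5, turn=shift 4, drill=shift 6.

shift 6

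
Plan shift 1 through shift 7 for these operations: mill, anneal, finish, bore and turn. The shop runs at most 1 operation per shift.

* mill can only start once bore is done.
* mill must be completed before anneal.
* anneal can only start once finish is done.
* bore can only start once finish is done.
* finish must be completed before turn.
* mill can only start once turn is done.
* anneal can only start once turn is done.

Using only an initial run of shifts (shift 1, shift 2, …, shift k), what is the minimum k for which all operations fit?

The precedence chain requires at least 4 distinct shifts.
With at most 1 per shift and 5 operations, at least 5 shifts are needed.
5 works (last occupied shift: shift 5): for example finish in shift 1, turn in shift 2, mill in shift 4, bore in shift 3, anneal in shift 5.

5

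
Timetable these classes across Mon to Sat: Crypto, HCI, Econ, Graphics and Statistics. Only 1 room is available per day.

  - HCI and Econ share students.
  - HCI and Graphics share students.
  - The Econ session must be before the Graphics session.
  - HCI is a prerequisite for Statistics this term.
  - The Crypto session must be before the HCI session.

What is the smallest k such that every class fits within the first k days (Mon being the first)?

5

The precedence chain requires at least 3 distinct days.
With at most 1 per day and 5 classes, at least 5 days are needed.
5 works (last occupied day: Fri): for example HCI in Tue; Crypto in Mon; Econ in Wed; Statistics in Fri; Graphics in Thu.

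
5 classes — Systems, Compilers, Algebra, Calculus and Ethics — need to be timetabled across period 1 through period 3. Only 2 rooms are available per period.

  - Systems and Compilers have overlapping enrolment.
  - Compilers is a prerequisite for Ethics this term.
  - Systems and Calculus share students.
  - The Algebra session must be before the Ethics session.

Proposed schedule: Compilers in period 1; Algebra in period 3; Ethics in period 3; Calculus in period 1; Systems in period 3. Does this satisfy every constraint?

Only 2 rooms are available per period — violated.
The Algebra session must be before the Ethics session — violated.
Systems and Compilers have overlapping enrolment — holds.
Compilers is a prerequisite for Ethics this term — holds.
Systems and Calculus share students — holds.

No — it violates: Only 2 rooms are available per period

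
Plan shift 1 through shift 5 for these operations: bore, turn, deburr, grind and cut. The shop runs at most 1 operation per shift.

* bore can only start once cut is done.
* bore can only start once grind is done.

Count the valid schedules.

40

Splitting on bore: it can be shift 3 (4), shift 4 (12), shift 5 (24). Listing each branch's schedules as (turn, deburr, grind, cut) by shift number:
bore=shift 3: (4,5,1,2) (4,5,2,1) (5,4,1,2) (5,4,2,1) — 4.
bore=shift 4: (1,5,2,3) (1,5,3,2) (2,5,1,3) (2,5,3,1) (3,5,1,2) (3,5,2,1) (5,1,2,3) (5,1,3,2) (5,2,1,3) (5,2,3,1) (5,3,1,2) (5,3,2,1) — 12.
bore=shift 5: (1,2,3,4) (1,2,4,3) (1,3,2,4) (1,3,4,2) (1,4,2,3) (1,4,3,2) (2,1,3,4) (2,1,4,3) (2,3,1,4) (2,3,4,1) (2,4,1,3) (2,4,3,1) (3,1,2,4) (3,1,4,2) (3,2,1,4) (3,2,4,1) (3,4,1,2) (3,4,2,1) (4,1,2,3) (4,1,3,2) (4,2,1,3) (4,2,3,1) (4,3,1,2) (4,3,2,1) — 24.
Summing: 4 + 12 + 24 = 40.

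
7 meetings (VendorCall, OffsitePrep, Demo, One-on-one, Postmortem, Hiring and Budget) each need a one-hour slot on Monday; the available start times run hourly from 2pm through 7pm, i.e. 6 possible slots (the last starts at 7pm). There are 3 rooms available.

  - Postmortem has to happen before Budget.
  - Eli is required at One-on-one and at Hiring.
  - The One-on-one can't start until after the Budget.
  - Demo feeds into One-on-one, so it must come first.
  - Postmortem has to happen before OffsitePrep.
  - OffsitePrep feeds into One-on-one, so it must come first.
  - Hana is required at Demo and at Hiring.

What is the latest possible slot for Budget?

Precedence pushes Budget to at least 3pm; downstream work caps Budget at 6pm.
Budget at 6pm is achievable: Hiring -> 3pm; One-on-one -> 7pm; VendorCall -> 2pm; Budget -> 6pm; Postmortem -> 2pm; OffsitePrep -> 3pm; Demo -> 2pm.

6pm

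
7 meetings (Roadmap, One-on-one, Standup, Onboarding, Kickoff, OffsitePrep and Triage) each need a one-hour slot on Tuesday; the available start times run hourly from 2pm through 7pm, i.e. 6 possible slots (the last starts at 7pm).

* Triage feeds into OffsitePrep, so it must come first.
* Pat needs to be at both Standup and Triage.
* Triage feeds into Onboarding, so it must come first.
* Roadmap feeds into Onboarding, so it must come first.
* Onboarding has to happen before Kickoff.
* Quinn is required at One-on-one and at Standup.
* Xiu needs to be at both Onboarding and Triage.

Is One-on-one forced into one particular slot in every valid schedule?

No

One-on-one can be 2pm (e.g. Kickoff=4pm, Standup=3pm, Triage=2pm, Roadmap=2pm, Onboarding=3pm, One-on-one=2pm, OffsitePrep=3pm) or 3pm (e.g. Kickoff -> 4pm, Roadmap -> 2pm, Standup -> 4pm, OffsitePrep -> 3pm, Triage -> 2pm, Onboarding -> 3pm, One-on-one -> 3pm).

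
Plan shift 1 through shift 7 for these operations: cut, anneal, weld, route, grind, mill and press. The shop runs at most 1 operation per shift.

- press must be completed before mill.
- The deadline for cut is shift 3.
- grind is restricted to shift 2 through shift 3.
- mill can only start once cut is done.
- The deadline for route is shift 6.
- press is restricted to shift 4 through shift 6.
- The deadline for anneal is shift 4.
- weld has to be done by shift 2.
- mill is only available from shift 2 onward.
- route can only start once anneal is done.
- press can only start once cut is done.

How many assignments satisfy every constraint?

Splitting on cut: it can be shift 1 (2), shift 2 (2), shift 3 (2). Listing each branch's schedules as (anneal, weld, route, grind, mill, press) by shift number:
cut=shift 1: (4,2,5,3,7,6) (4,2,6,3,7,5) — 2.
cut=shift 2: (4,1,5,3,7,6) (4,1,6,3,7,5) — 2.
cut=shift 3: (4,1,5,2,7,6) (4,1,6,2,7,5) — 2.
Summing: 2 + 2 + 2 = 6.

6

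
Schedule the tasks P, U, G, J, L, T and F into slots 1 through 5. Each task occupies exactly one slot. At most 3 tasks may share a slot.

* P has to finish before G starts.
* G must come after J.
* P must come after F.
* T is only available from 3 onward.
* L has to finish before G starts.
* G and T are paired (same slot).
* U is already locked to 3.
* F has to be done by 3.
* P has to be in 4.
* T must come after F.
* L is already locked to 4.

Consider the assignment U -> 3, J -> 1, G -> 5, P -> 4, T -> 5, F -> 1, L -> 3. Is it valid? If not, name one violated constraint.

Invalid. L is already locked to 4.

L has to finish before G starts — holds.
G and T are paired (same slot) — holds.
F has to be done by 3 — holds.
P has to be in 4 — holds.
P has to finish before G starts — holds.
At most 3 tasks may share a slot — holds.
G must come after J — holds.
T must come after F — holds.
U is already locked to 3 — holds.
T is only available from 3 onward — holds.
P must come after F — holds.
L is already locked to 4 — violated.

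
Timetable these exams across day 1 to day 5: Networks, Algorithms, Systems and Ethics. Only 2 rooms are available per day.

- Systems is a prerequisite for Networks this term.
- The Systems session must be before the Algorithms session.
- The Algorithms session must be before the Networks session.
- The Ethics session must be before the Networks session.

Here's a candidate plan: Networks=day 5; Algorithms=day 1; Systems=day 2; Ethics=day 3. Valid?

No. The Systems session must be before the Algorithms session is not satisfied.

The Algorithms session must be before the Networks session — holds.
Systems is a prerequisite for Networks this term — holds.
The Systems session must be before the Algorithms session — violated.
Only 2 rooms are available per day — holds.
The Ethics session must be before the Networks session — holds.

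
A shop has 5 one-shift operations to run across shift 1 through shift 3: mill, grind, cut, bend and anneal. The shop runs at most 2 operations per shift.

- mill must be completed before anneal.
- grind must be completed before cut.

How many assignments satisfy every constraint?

Splitting on mill: it can be shift 1 (10), shift 2 (5). Listing each branch's schedules as (grind, cut, bend, anneal) by shift number:
mill=shift 1: (1,2,2,3) (1,2,3,2) (1,2,3,3) (1,3,2,2) (1,3,2,3) (1,3,3,2) (2,3,1,2) (2,3,1,3) (2,3,2,3) (2,3,3,2) — 10.
mill=shift 2: (1,2,1,3) (1,2,3,3) (1,3,1,3) (1,3,2,3) (2,3,1,3) — 5.
Summing: 10 + 5 = 15.

15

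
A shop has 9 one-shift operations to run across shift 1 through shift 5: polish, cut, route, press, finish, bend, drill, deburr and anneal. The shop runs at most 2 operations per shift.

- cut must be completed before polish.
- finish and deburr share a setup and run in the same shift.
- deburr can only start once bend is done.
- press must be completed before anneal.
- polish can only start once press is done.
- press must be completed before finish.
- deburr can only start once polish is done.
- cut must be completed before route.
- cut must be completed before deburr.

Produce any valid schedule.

route in shift 4; press in shift 1; finish in shift 3; bend in shift 2; anneal in shift 4; drill in shift 5; deburr in shift 3; cut in shift 1; polish in shift 2

Checking: cut(shift 1) before deburr(shift 3); press(shift 1) before anneal(shift 4); press(shift 1) before finish(shift 3); cut(shift 1) before polish(shift 2); bend(shift 2) before deburr(shift 3); polish(shift 2) before deburr(shift 3); cut(shift 1) before route(shift 4); press(shift 1) before polish(shift 2); finish = deburr = shift 3; max 2 per shift (cap 2).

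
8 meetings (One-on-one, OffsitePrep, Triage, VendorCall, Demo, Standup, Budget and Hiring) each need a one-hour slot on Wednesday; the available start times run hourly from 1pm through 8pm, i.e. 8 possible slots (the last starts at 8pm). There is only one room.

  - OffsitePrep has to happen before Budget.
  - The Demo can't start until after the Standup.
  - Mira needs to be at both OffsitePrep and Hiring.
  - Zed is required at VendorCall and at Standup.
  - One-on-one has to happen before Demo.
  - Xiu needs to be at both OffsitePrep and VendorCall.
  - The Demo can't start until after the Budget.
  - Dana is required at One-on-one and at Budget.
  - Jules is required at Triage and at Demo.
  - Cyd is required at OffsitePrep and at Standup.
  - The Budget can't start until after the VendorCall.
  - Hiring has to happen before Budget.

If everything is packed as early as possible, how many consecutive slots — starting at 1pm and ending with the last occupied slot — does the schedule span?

The precedence chain requires at least 3 distinct slots.
With at most 1 per slot and 8 meetings, at least 8 slots are needed.
8 works (last occupied slot: 8pm): for example VendorCall=2pm; Standup=6pm; One-on-one=5pm; Budget=4pm; Hiring=3pm; OffsitePrep=1pm; Triage=8pm; Demo=7pm.

8 slots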